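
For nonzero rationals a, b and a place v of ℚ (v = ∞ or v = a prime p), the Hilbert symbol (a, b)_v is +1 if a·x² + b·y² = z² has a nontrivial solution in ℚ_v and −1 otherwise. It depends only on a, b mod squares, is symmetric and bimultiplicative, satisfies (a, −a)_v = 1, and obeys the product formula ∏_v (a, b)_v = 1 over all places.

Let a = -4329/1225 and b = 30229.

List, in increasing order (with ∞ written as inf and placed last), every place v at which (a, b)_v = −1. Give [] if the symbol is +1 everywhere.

[19, 37]

(a, b) ≡ (-481, 30229) mod (ℚ^×)²; places V = {2, 3, 5, 7, 13, 19, 37, 43, ∞}.
(a,b)_5: α=-2, u≡4; β=0, v≡4 (mod 5); (4|5)=+1, (4|5)=+1; sign (−1)^0·+1^0·+1^-2 = +1.
(a,b)_7: α=-2, u≡1; β=0, v≡3 (mod 7); (1|7)=+1, (3|7)=-1; sign (−1)^0·+1^0·-1^-2 = +1.
(a,b)_2: α=0, β=0; u≡7, v≡5 (mod 8); ε(u)ε(v)=1·0, αω(v)=0·1, βω(u)=0·0; sum ≡ 0  ⇒  +1.
(a,b)_∞: sgn(-481)=−, sgn(30229)=+, so +1.
(a,b)_13: α=1, u≡6; β=0, v≡4 (mod 13); (6|13)=-1, (4|13)=+1; sign (−1)^0·-1^0·+1^1 = +1.
(a,b)_3: α=2, u≡2; β=0, v≡1 (mod 3); (2|3)=-1, (1|3)=+1; sign (−1)^0·-1^0·+1^2 = +1.
(a,b)_19: α=0, u≡13; β=1, v≡14 (mod 19); (13|19)=-1, (14|19)=-1; sign (−1)^0·-1^1·-1^0 = -1.
(a,b)_37: α=1, u≡17; β=1, v≡3 (mod 37); (17|37)=-1, (3|37)=+1; sign (−1)^0·-1^1·+1^1 = -1.
(a,b)_43: α=0, u≡15; β=1, v≡15 (mod 43); (15|43)=+1, (15|43)=+1; sign (−1)^0·+1^1·+1^0 = +1.
Ram(-481, 30229) = {19, 37}; no ℚ_19-point on the conic.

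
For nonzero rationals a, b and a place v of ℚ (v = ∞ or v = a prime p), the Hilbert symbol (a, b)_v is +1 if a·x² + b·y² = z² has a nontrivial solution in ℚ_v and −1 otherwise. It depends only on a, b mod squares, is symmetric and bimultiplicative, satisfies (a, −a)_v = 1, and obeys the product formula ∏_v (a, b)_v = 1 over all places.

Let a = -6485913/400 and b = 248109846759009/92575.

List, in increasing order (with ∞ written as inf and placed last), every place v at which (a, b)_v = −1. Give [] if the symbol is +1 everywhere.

Mod squares: a ≡ -8897, b ≡ 7. Check v ∈ {∞, 2, 3, 5, 7, 17, 23, 31, 41}.
v=17: a=17^0·(≡7), b=17^2·(≡3) mod 17; (7|17)=-1, (3|17)=-1; (−1)^{0·2·8}·(-1)^2·(-1)^0 = +1.
v=23: a=23^0·(≡2), b=23^-2·(≡5) mod 23; (2|23)=+1, (5|23)=-1; (−1)^{0·-2·11}·(+1)^-2·(-1)^0 = +1.
v=5: a=5^-2·(≡2), b=5^-2·(≡3) mod 5; (2|5)=-1, (3|5)=-1; (−1)^{-2·-2·2}·(-1)^-2·(-1)^-2 = +1.
v=2: v_2(a)=-4, v_2(b)=0; units ≡ 7, 7 (mod 8); ε·ε+αω+βω = 1·1+-4·0+0·0 ≡ 1  ⇒  (a,b)_2 = -1.
v=3: a=3^6·(≡1), b=3^12·(≡1) mod 3; (1|3)=+1, (1|3)=+1; (−1)^{6·12·1}·(+1)^12·(+1)^6 = +1.
v=∞: -8897 < 0 and 7 > 0  ⇒  (a,b)_∞ = +1.
v=7: a=7^1·(≡3), b=7^-1·(≡2) mod 7; (3|7)=-1, (2|7)=+1; (−1)^{1·-1·3}·(-1)^-1·(+1)^1 = +1.
v=41: a=41^1·(≡22), b=41^2·(≡12) mod 41; (22|41)=-1, (12|41)=-1; (−1)^{1·2·20}·(-1)^2·(-1)^1 = -1.
v=31: a=31^1·(≡22), b=31^2·(≡14) mod 31; (22|31)=-1, (14|31)=+1; (−1)^{1·2·15}·(-1)^2·(+1)^1 = +1.
Ram(-8897, 7) = {2, 41}; no ℚ_2-point on the conic.

[2, 41]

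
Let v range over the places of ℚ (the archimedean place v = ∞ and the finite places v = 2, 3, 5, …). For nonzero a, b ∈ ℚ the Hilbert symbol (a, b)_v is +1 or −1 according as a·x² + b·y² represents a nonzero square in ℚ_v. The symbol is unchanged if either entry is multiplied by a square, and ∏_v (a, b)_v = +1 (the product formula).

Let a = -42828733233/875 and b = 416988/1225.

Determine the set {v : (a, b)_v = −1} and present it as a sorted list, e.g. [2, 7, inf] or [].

Mod squares: a ≡ -595, b ≡ 143. Check v ∈ {∞, 2, 3, 5, 7, 11, 13, 17}.
v=2: v_2(a)=0, v_2(b)=2; units ≡ 5, 7 (mod 8); ε·ε+αω+βω = 0·1+0·0+2·1 ≡ 0  ⇒  (a,b)_2 = +1.
v=7: a=7^-1·(≡6), b=7^-2·(≡3) mod 7; (6|7)=-1, (3|7)=-1; (−1)^{-1·-2·3}·(-1)^-2·(-1)^-1 = -1.
v=∞: -595 < 0 and 143 > 0  ⇒  (a,b)_∞ = +1.
v=5: a=5^-3·(≡1), b=5^-2·(≡2) mod 5; (1|5)=+1, (2|5)=-1; (−1)^{-3·-2·2}·(+1)^-2·(-1)^-3 = -1.
v=13: a=13^4·(≡9), b=13^1·(≡6) mod 13; (9|13)=+1, (6|13)=-1; (−1)^{4·1·6}·(+1)^1·(-1)^4 = +1.
v=3: a=3^6·(≡2), b=3^6·(≡2) mod 3; (2|3)=-1, (2|3)=-1; (−1)^{6·6·1}·(-1)^6·(-1)^6 = +1.
v=11: a=11^2·(≡7), b=11^1·(≡6) mod 11; (7|11)=-1, (6|11)=-1; (−1)^{2·1·5}·(-1)^1·(-1)^2 = -1.
v=17: a=17^1·(≡9), b=17^0·(≡12) mod 17; (9|17)=+1, (12|17)=-1; (−1)^{1·0·8}·(+1)^0·(-1)^1 = -1.
Ram(-595, 143) = {5, 7, 11, 17}; no ℚ_5-point on the conic.

[5, 7, 11, 17]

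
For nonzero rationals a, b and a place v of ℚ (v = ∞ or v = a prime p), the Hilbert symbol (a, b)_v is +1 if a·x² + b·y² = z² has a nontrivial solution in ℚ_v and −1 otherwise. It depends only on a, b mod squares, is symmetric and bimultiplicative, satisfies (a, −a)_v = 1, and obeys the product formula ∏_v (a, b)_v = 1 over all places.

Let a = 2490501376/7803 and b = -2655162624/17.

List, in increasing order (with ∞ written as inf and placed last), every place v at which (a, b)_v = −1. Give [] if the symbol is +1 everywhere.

Mod squares: a ≡ 241203, b ≡ -176319393. Check v ∈ {∞, 2, 3, 11, 17, 37, 41, 43, 53}.
v=11: a=11^2·(≡7), b=11^0·(≡3) mod 11; (7|11)=-1, (3|11)=+1; (−1)^{2·0·5}·(-1)^0·(+1)^2 = +1.
v=41: a=41^1·(≡36), b=41^1·(≡3) mod 41; (36|41)=+1, (3|41)=-1; (−1)^{1·1·20}·(+1)^1·(-1)^1 = -1.
v=37: a=37^1·(≡36), b=37^1·(≡27) mod 37; (36|37)=+1, (27|37)=+1; (−1)^{1·1·18}·(+1)^1·(+1)^1 = +1.
v=43: a=43^0·(≡10), b=43^1·(≡12) mod 43; (10|43)=+1, (12|43)=-1; (−1)^{0·1·21}·(+1)^1·(-1)^0 = +1.
v=17: a=17^-2·(≡5), b=17^-1·(≡5) mod 17; (5|17)=-1, (5|17)=-1; (−1)^{-2·-1·8}·(-1)^-1·(-1)^-2 = -1.
v=53: a=53^1·(≡13), b=53^1·(≡9) mod 53; (13|53)=+1, (9|53)=+1; (−1)^{1·1·26}·(+1)^1·(+1)^1 = +1.
v=2: v_2(a)=8, v_2(b)=8; units ≡ 3, 7 (mod 8); ε·ε+αω+βω = 1·1+8·0+8·1 ≡ 1  ⇒  (a,b)_2 = -1.
v=∞: 241203 > 0 and -176319393 < 0  ⇒  (a,b)_∞ = +1.
v=3: a=3^-3·(≡1), b=3^1·(≡1) mod 3; (1|3)=+1, (1|3)=+1; (−1)^{-3·1·1}·(+1)^1·(+1)^-3 = -1.
Ram(241203, -176319393) = {2, 3, 17, 41}; no ℚ_2-point on the conic.

[2, 3, 17, 41]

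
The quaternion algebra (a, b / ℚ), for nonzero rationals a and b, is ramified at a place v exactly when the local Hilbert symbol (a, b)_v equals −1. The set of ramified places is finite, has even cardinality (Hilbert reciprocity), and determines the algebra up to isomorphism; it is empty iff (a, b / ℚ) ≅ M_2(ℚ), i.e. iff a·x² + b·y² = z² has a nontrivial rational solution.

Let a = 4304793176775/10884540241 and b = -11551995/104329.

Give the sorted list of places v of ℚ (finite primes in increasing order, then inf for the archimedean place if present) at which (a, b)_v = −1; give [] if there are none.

[]

Mod squares: a ≡ 31, b ≡ -155. Check v ∈ {∞, 2, 3, 5, 7, 13, 17, 19, 31}.
v=13: a=13^4·(≡7), b=13^2·(≡3) mod 13; (7|13)=-1, (3|13)=+1; (−1)^{4·2·6}·(-1)^2·(+1)^4 = +1.
v=31: a=31^1·(≡16), b=31^1·(≡27) mod 31; (16|31)=+1, (27|31)=-1; (−1)^{1·1·15}·(+1)^1·(-1)^1 = +1.
v=5: a=5^2·(≡1), b=5^1·(≡4) mod 5; (1|5)=+1, (4|5)=+1; (−1)^{2·1·2}·(+1)^1·(+1)^2 = +1.
v=∞: 31 > 0 and -155 < 0  ⇒  (a,b)_∞ = +1.
v=19: a=19^-4·(≡3), b=19^-2·(≡6) mod 19; (3|19)=-1, (6|19)=+1; (−1)^{-4·-2·9}·(-1)^-2·(+1)^-4 = +1.
v=7: a=7^4·(≡6), b=7^2·(≡5) mod 7; (6|7)=-1, (5|7)=-1; (−1)^{4·2·3}·(-1)^2·(-1)^4 = +1.
v=3: a=3^4·(≡1), b=3^2·(≡1) mod 3; (1|3)=+1, (1|3)=+1; (−1)^{4·2·1}·(+1)^2·(+1)^4 = +1.
v=17: a=17^-4·(≡7), b=17^-2·(≡8) mod 17; (7|17)=-1, (8|17)=+1; (−1)^{-4·-2·8}·(-1)^-2·(+1)^-4 = +1.
v=2: v_2(a)=0, v_2(b)=0; units ≡ 7, 5 (mod 8); ε·ε+αω+βω = 1·0+0·1+0·0 ≡ 0  ⇒  (a,b)_2 = +1.
Every local symbol is +1, so the conic 31·x² + -155·y² = z² has ℚ_v-points for all v and hence a ℚ-point; (a, b / ℚ) ≅ M_2(ℚ).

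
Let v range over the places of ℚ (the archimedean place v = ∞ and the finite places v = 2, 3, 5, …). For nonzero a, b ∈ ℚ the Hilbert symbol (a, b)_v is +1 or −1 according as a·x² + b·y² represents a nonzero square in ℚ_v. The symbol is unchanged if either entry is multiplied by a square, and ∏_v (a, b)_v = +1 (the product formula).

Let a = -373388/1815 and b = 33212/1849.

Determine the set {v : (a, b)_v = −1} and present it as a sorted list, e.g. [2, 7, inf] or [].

[2, 3, 5, 17]

Mod squares: a ≡ -4845, b ≡ 23. Check v ∈ {∞, 2, 3, 5, 11, 17, 19, 23, 43}.
v=23: a=23^0·(≡3), b=23^1·(≡2) mod 23; (3|23)=+1, (2|23)=+1; (−1)^{0·1·11}·(+1)^1·(+1)^0 = +1.
v=19: a=19^1·(≡7), b=19^2·(≡9) mod 19; (7|19)=+1, (9|19)=+1; (−1)^{1·2·9}·(+1)^2·(+1)^1 = +1.
v=43: a=43^0·(≡17), b=43^-2·(≡16) mod 43; (17|43)=+1, (16|43)=+1; (−1)^{0·-2·21}·(+1)^-2·(+1)^0 = +1.
v=2: v_2(a)=2, v_2(b)=2; units ≡ 3, 7 (mod 8); ε·ε+αω+βω = 1·1+2·0+2·1 ≡ 1  ⇒  (a,b)_2 = -1.
v=17: a=17^3·(≡2), b=17^0·(≡10) mod 17; (2|17)=+1, (10|17)=-1; (−1)^{3·0·8}·(+1)^0·(-1)^3 = -1.
v=∞: -4845 < 0 and 23 > 0  ⇒  (a,b)_∞ = +1.
v=3: a=3^-1·(≡2), b=3^0·(≡2) mod 3; (2|3)=-1, (2|3)=-1; (−1)^{-1·0·1}·(-1)^0·(-1)^-1 = -1.
v=11: a=11^-2·(≡10), b=11^0·(≡3) mod 11; (10|11)=-1, (3|11)=+1; (−1)^{-2·0·5}·(-1)^0·(+1)^-2 = +1.
v=5: a=5^-1·(≡4), b=5^0·(≡3) mod 5; (4|5)=+1, (3|5)=-1; (−1)^{-1·0·2}·(+1)^0·(-1)^-1 = -1.
Ram(-4845, 23) = {2, 3, 5, 17}; no ℚ_2-point on the conic.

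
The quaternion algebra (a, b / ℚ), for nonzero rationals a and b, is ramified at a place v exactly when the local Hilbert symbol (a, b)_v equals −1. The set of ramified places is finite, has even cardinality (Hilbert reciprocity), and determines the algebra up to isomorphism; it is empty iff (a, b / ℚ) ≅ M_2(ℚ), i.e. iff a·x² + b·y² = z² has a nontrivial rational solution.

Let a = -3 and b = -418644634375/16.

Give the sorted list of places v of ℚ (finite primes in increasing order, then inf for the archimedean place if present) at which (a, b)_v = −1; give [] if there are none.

[3, 5, 11, 23, 29, inf]

Mod squares: a ≡ -3, b ≡ -697015. Check v ∈ {∞, 2, 3, 5, 11, 19, 23, 29, 31}.
v=3: a=3^1·(≡2), b=3^0·(≡2) mod 3; (2|3)=-1, (2|3)=-1; (−1)^{1·0·1}·(-1)^0·(-1)^1 = -1.
v=31: a=31^0·(≡28), b=31^2·(≡14) mod 31; (28|31)=+1, (14|31)=+1; (−1)^{0·2·15}·(+1)^2·(+1)^0 = +1.
v=11: a=11^0·(≡8), b=11^1·(≡8) mod 11; (8|11)=-1, (8|11)=-1; (−1)^{0·1·5}·(-1)^1·(-1)^0 = -1.
v=5: a=5^0·(≡2), b=5^5·(≡2) mod 5; (2|5)=-1, (2|5)=-1; (−1)^{0·5·2}·(-1)^5·(-1)^0 = -1.
v=19: a=19^0·(≡16), b=19^1·(≡4) mod 19; (16|19)=+1, (4|19)=+1; (−1)^{0·1·9}·(+1)^1·(+1)^0 = +1.
v=∞: -3 < 0 and -697015 < 0  ⇒  (a,b)_∞ = -1.
v=29: a=29^0·(≡26), b=29^1·(≡24) mod 29; (26|29)=-1, (24|29)=+1; (−1)^{0·1·14}·(-1)^1·(+1)^0 = -1.
v=2: v_2(a)=0, v_2(b)=-4; units ≡ 5, 1 (mod 8); ε·ε+αω+βω = 0·0+0·0+-4·1 ≡ 0  ⇒  (a,b)_2 = +1.
v=23: a=23^0·(≡20), b=23^1·(≡6) mod 23; (20|23)=-1, (6|23)=+1; (−1)^{0·1·11}·(-1)^1·(+1)^0 = -1.
Ram(-3, -697015) = {3, 5, 11, 23, 29, ∞}; no ℚ_3-point on the conic.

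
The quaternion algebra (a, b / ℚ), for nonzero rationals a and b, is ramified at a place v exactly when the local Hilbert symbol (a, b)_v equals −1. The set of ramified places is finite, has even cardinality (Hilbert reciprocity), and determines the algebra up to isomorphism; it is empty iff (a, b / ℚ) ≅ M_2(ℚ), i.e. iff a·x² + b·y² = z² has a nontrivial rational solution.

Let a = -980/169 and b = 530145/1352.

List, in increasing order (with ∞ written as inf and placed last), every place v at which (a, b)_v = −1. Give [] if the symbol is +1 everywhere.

[2, 5, 11, 17]

Mod squares: a ≡ -5, b ≡ 13090. Check v ∈ {∞, 2, 3, 5, 7, 11, 13, 17}.
v=3: a=3^0·(≡1), b=3^4·(≡1) mod 3; (1|3)=+1, (1|3)=+1; (−1)^{0·4·1}·(+1)^4·(+1)^0 = +1.
v=17: a=17^0·(≡11), b=17^1·(≡14) mod 17; (11|17)=-1, (14|17)=-1; (−1)^{0·1·8}·(-1)^1·(-1)^0 = -1.
v=7: a=7^2·(≡1), b=7^1·(≡2) mod 7; (1|7)=+1, (2|7)=+1; (−1)^{2·1·3}·(+1)^1·(+1)^2 = +1.
v=∞: -5 < 0 and 13090 > 0  ⇒  (a,b)_∞ = +1.
v=2: v_2(a)=2, v_2(b)=-3; units ≡ 3, 1 (mod 8); ε·ε+αω+βω = 1·0+2·0+-3·1 ≡ 1  ⇒  (a,b)_2 = -1.
v=5: a=5^1·(≡1), b=5^1·(≡2) mod 5; (1|5)=+1, (2|5)=-1; (−1)^{1·1·2}·(+1)^1·(-1)^1 = -1.
v=13: a=13^-2·(≡8), b=13^-2·(≡12) mod 13; (8|13)=-1, (12|13)=+1; (−1)^{-2·-2·6}·(-1)^-2·(+1)^-2 = +1.
v=11: a=11^0·(≡8), b=11^1·(≡7) mod 11; (8|11)=-1, (7|11)=-1; (−1)^{0·1·5}·(-1)^1·(-1)^0 = -1.
(-5, 13090 / ℚ) ramifies at {2, 5, 11, 17}: a division algebra.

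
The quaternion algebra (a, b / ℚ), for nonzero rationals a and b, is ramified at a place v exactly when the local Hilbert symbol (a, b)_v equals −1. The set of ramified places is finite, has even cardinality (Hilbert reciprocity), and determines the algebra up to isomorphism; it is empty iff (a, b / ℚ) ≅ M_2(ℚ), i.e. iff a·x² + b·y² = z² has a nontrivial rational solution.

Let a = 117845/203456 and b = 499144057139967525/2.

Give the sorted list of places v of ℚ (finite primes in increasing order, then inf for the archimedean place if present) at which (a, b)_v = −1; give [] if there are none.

[5, 11, 13, 23]

Mod squares: a ≡ 26455, b ≡ 937802. Check v ∈ {∞, 2, 3, 5, 7, 11, 13, 17, 19, 23, 29, 37}.
v=3: a=3^0·(≡1), b=3^2·(≡2) mod 3; (1|3)=+1, (2|3)=-1; (−1)^{0·2·1}·(+1)^2·(-1)^0 = +1.
v=11: a=11^-1·(≡7), b=11^2·(≡8) mod 11; (7|11)=-1, (8|11)=-1; (−1)^{-1·2·5}·(-1)^2·(-1)^-1 = -1.
v=2: v_2(a)=-6, v_2(b)=-1; units ≡ 7, 5 (mod 8); ε·ε+αω+βω = 1·0+-6·1+-1·0 ≡ 0  ⇒  (a,b)_2 = +1.
v=29: a=29^0·(≡5), b=29^1·(≡21) mod 29; (5|29)=+1, (21|29)=-1; (−1)^{0·1·14}·(+1)^1·(-1)^0 = +1.
v=19: a=19^0·(≡16), b=19^1·(≡8) mod 19; (16|19)=+1, (8|19)=-1; (−1)^{0·1·9}·(+1)^1·(-1)^0 = +1.
v=5: a=5^1·(≡4), b=5^2·(≡3) mod 5; (4|5)=+1, (3|5)=-1; (−1)^{1·2·2}·(+1)^2·(-1)^1 = -1.
v=∞: 26455 > 0 and 937802 > 0  ⇒  (a,b)_∞ = +1.
v=37: a=37^1·(≡26), b=37^3·(≡33) mod 37; (26|37)=+1, (33|37)=+1; (−1)^{1·3·18}·(+1)^3·(+1)^1 = +1.
v=7: a=7^2·(≡4), b=7^0·(≡3) mod 7; (4|7)=+1, (3|7)=-1; (−1)^{2·0·3}·(+1)^0·(-1)^2 = +1.
v=17: a=17^-2·(≡5), b=17^0·(≡14) mod 17; (5|17)=-1, (14|17)=-1; (−1)^{-2·0·8}·(-1)^0·(-1)^-2 = +1.
v=23: a=23^0·(≡15), b=23^1·(≡4) mod 23; (15|23)=-1, (4|23)=+1; (−1)^{0·1·11}·(-1)^1·(+1)^0 = -1.
v=13: a=13^1·(≡5), b=13^4·(≡11) mod 13; (5|13)=-1, (11|13)=-1; (−1)^{1·4·6}·(-1)^4·(-1)^1 = -1.
(26455, 937802 / ℚ) ramifies at {5, 11, 13, 23}: a division algebra.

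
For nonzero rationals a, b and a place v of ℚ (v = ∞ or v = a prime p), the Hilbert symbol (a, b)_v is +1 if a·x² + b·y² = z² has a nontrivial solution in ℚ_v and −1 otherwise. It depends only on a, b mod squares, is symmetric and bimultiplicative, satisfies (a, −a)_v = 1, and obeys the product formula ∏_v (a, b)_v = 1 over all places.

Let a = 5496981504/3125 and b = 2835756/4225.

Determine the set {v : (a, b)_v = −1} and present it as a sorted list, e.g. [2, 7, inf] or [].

[2, 3, 7, 31]

(a, b) ≡ (570, 651) mod (ℚ^×)²; places V = {2, 3, 5, 7, 11, 13, 19, 31, ∞}.
(a,b)_19: α=1, u≡16; β=0, v≡9 (mod 19); (16|19)=+1, (9|19)=+1; sign (−1)^0·+1^0·+1^1 = +1.
(a,b)_∞: sgn(570)=+, sgn(651)=+, so +1.
(a,b)_31: α=2, u≡30; β=1, v≡27 (mod 31); (30|31)=-1, (27|31)=-1; sign (−1)^0·-1^1·-1^2 = -1.
(a,b)_7: α=2, u≡5; β=1, v≡1 (mod 7); (5|7)=-1, (1|7)=+1; sign (−1)^0·-1^1·+1^2 = -1.
(a,b)_13: α=0, u≡8; β=-2, v≡12 (mod 13); (8|13)=-1, (12|13)=+1; sign (−1)^0·-1^-2·+1^0 = +1.
(a,b)_5: α=-5, u≡4; β=-2, v≡4 (mod 5); (4|5)=+1, (4|5)=+1; sign (−1)^0·+1^-2·+1^-5 = +1.
(a,b)_2: α=11, β=2; u≡5, v≡3 (mod 8); ε(u)ε(v)=0·1, αω(v)=11·1, βω(u)=2·1; sum ≡ 1  ⇒  -1.
(a,b)_11: α=0, u≡3; β=2, v≡6 (mod 11); (3|11)=+1, (6|11)=-1; sign (−1)^0·+1^2·-1^0 = +1.
(a,b)_3: α=1, u≡1; β=3, v≡1 (mod 3); (1|3)=+1, (1|3)=+1; sign (−1)^1·+1^3·+1^1 = -1.
(570, 651 / ℚ) ramifies at {2, 3, 7, 31}: a division algebra.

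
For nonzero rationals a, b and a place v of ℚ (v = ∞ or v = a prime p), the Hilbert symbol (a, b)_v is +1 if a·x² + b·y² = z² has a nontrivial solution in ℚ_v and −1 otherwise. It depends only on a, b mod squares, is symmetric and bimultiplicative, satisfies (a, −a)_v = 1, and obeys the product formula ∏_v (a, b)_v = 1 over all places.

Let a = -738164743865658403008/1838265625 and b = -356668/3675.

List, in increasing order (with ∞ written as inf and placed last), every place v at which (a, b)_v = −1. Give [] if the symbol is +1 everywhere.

Mod squares: a ≡ -4018443, b ≡ -741. Check v ∈ {∞, 2, 3, 5, 7, 11, 13, 17, 19, 29}.
v=13: a=13^3·(≡4), b=13^1·(≡8) mod 13; (4|13)=+1, (8|13)=-1; (−1)^{3·1·6}·(+1)^1·(-1)^3 = -1.
v=2: v_2(a)=6, v_2(b)=2; units ≡ 5, 3 (mod 8); ε·ε+αω+βω = 0·1+6·1+2·1 ≡ 0  ⇒  (a,b)_2 = +1.
v=5: a=5^-6·(≡3), b=5^-2·(≡1) mod 5; (3|5)=-1, (1|5)=+1; (−1)^{-6·-2·2}·(-1)^-2·(+1)^-6 = +1.
v=∞: -4018443 < 0 and -741 < 0  ⇒  (a,b)_∞ = -1.
v=29: a=29^1·(≡4), b=29^0·(≡25) mod 29; (4|29)=+1, (25|29)=+1; (−1)^{1·0·14}·(+1)^0·(+1)^1 = +1.
v=7: a=7^-6·(≡6), b=7^-2·(≡2) mod 7; (6|7)=-1, (2|7)=+1; (−1)^{-6·-2·3}·(-1)^-2·(+1)^-6 = +1.
v=19: a=19^9·(≡16), b=19^3·(≡3) mod 19; (16|19)=+1, (3|19)=-1; (−1)^{9·3·9}·(+1)^3·(-1)^9 = +1.
v=11: a=11^1·(≡6), b=11^0·(≡7) mod 11; (6|11)=-1, (7|11)=-1; (−1)^{1·0·5}·(-1)^0·(-1)^1 = -1.
v=3: a=3^1·(≡1), b=3^-1·(≡2) mod 3; (1|3)=+1, (2|3)=-1; (−1)^{1·-1·1}·(+1)^-1·(-1)^1 = +1.
v=17: a=17^1·(≡7), b=17^0·(≡3) mod 17; (7|17)=-1, (3|17)=-1; (−1)^{1·0·8}·(-1)^0·(-1)^1 = -1.
Ram(-4018443, -741) = {11, 13, 17, ∞}; no ℚ_11-point on the conic.

[11, 13, 17, inf]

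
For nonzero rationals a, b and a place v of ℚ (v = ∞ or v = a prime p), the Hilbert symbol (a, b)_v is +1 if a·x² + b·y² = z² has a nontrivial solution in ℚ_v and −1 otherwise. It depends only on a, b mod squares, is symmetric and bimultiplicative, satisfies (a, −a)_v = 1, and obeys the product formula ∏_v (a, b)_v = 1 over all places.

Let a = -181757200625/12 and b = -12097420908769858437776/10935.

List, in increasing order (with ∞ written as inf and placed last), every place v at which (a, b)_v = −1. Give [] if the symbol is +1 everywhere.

[5, 11, 13, inf]

Mod squares: a ≡ -3003, b ≡ -15015. Check v ∈ {∞, 2, 3, 5, 7, 11, 13, 29, 47}.
v=11: a=11^3·(≡7), b=11^3·(≡8) mod 11; (7|11)=-1, (8|11)=-1; (−1)^{3·3·5}·(-1)^3·(-1)^3 = -1.
v=29: a=29^0·(≡20), b=29^2·(≡24) mod 29; (20|29)=+1, (24|29)=+1; (−1)^{0·2·14}·(+1)^2·(+1)^0 = +1.
v=5: a=5^4·(≡2), b=5^-1·(≡2) mod 5; (2|5)=-1, (2|5)=-1; (−1)^{4·-1·2}·(-1)^-1·(-1)^4 = -1.
v=2: v_2(a)=-2, v_2(b)=4; units ≡ 5, 1 (mod 8); ε·ε+αω+βω = 0·0+-2·0+4·1 ≡ 0  ⇒  (a,b)_2 = +1.
v=7: a=7^5·(≡6), b=7^7·(≡1) mod 7; (6|7)=-1, (1|7)=+1; (−1)^{5·7·3}·(-1)^7·(+1)^5 = +1.
v=13: a=13^1·(≡3), b=13^5·(≡2) mod 13; (3|13)=+1, (2|13)=-1; (−1)^{1·5·6}·(+1)^5·(-1)^1 = -1.
v=∞: -3003 < 0 and -15015 < 0  ⇒  (a,b)_∞ = -1.
v=3: a=3^-1·(≡1), b=3^-7·(≡2) mod 3; (1|3)=+1, (2|3)=-1; (−1)^{-1·-7·1}·(+1)^-7·(-1)^-1 = +1.
v=47: a=47^0·(≡22), b=47^2·(≡25) mod 47; (22|47)=-1, (25|47)=+1; (−1)^{0·2·23}·(-1)^2·(+1)^0 = +1.
(-3003, -15015 / ℚ) ramifies at {5, 11, 13, ∞}: a division algebra.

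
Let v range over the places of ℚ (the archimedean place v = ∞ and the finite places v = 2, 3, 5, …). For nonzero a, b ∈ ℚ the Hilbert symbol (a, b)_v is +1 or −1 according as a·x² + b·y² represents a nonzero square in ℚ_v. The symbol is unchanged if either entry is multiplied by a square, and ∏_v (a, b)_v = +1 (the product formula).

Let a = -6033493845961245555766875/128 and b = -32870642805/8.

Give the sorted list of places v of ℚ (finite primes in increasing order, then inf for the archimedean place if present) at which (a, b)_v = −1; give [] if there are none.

[3, inf]

Mod squares: a ≡ -6006, b ≡ -10. Check v ∈ {∞, 2, 3, 5, 7, 11, 13}.
v=7: a=7^5·(≡3), b=7^2·(≡1) mod 7; (3|7)=-1, (1|7)=+1; (−1)^{5·2·3}·(-1)^2·(+1)^5 = +1.
v=5: a=5^4·(≡1), b=5^1·(≡3) mod 5; (1|5)=+1, (3|5)=-1; (−1)^{4·1·2}·(+1)^1·(-1)^4 = +1.
v=13: a=13^5·(≡11), b=13^2·(≡9) mod 13; (11|13)=-1, (9|13)=+1; (−1)^{5·2·6}·(-1)^2·(+1)^5 = +1.
v=∞: -6006 < 0 and -10 < 0  ⇒  (a,b)_∞ = -1.
v=3: a=3^19·(≡2), b=3^8·(≡2) mod 3; (2|3)=-1, (2|3)=-1; (−1)^{19·8·1}·(-1)^8·(-1)^19 = -1.
v=11: a=11^3·(≡9), b=11^2·(≡9) mod 11; (9|11)=+1, (9|11)=+1; (−1)^{3·2·5}·(+1)^2·(+1)^3 = +1.
v=2: v_2(a)=-7, v_2(b)=-3; units ≡ 5, 3 (mod 8); ε·ε+αω+βω = 0·1+-7·1+-3·1 ≡ 0  ⇒  (a,b)_2 = +1.
(-6006, -10 / ℚ) ramifies at {3, ∞}: a division algebra.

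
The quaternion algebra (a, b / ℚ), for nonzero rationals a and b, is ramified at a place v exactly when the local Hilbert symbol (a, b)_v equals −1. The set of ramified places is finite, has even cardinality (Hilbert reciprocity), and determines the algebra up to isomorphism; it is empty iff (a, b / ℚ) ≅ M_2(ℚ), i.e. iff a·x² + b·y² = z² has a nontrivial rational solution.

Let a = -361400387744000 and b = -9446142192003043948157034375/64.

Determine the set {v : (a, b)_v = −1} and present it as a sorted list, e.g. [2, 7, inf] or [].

[5, inf]

(a, b) ≡ (-211265, -18095) mod (ℚ^×)²; places V = {2, 3, 5, 7, 11, 29, 31, 47, ∞}.
(a,b)_5: α=3, u≡3; β=5, v≡1 (mod 5); (3|5)=-1, (1|5)=+1; sign (−1)^0·-1^5·+1^3 = -1.
(a,b)_3: α=0, u≡1; β=6, v≡1 (mod 3); (1|3)=+1, (1|3)=+1; sign (−1)^0·+1^6·+1^0 = +1.
(a,b)_11: α=2, u≡4; β=3, v≡3 (mod 11); (4|11)=+1, (3|11)=+1; sign (−1)^0·+1^3·+1^2 = +1.
(a,b)_∞: sgn(-211265)=−, sgn(-18095)=−, so -1.
(a,b)_7: α=0, u≡4; β=5, v≡3 (mod 7); (4|7)=+1, (3|7)=-1; sign (−1)^0·+1^5·-1^0 = +1.
(a,b)_47: α=3, u≡6; β=5, v≡15 (mod 47); (6|47)=+1, (15|47)=-1; sign (−1)^1·+1^5·-1^3 = +1.
(a,b)_31: α=1, u≡25; β=2, v≡2 (mod 31); (25|31)=+1, (2|31)=+1; sign (−1)^0·+1^2·+1^1 = +1.
(a,b)_2: α=8, β=-6; u≡7, v≡1 (mod 8); ε(u)ε(v)=1·0, αω(v)=8·0, βω(u)=-6·0; sum ≡ 0  ⇒  +1.
(a,b)_29: α=1, u≡16; β=2, v≡16 (mod 29); (16|29)=+1, (16|29)=+1; sign (−1)^0·+1^2·+1^1 = +1.
Ram(-211265, -18095) = {5, ∞}; no ℚ_5-point on the conic.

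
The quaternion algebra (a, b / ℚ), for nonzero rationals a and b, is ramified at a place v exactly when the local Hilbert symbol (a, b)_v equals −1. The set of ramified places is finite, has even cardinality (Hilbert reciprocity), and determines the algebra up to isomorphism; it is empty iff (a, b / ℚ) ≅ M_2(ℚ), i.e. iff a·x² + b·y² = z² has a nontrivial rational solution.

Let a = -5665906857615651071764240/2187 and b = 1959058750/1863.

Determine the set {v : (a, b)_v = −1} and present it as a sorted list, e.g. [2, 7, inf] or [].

(a, b) ≡ (-1545555, 249458) mod (ℚ^×)²; places V = {2, 3, 5, 11, 17, 19, 23, 29, ∞}.
(a,b)_23: α=4, u≡11; β=-1, v≡18 (mod 23); (11|23)=-1, (18|23)=+1; sign (−1)^0·-1^-1·+1^4 = -1.
(a,b)_3: α=-7, u≡2; β=-4, v≡2 (mod 3); (2|3)=-1, (2|3)=-1; sign (−1)^0·-1^-4·-1^-7 = -1.
(a,b)_5: α=1, u≡1; β=4, v≡3 (mod 5); (1|5)=+1, (3|5)=-1; sign (−1)^0·+1^4·-1^1 = -1.
(a,b)_17: α=7, u≡13; β=3, v≡10 (mod 17); (13|17)=+1, (10|17)=-1; sign (−1)^0·+1^3·-1^7 = -1.
(a,b)_19: α=1, u≡3; β=0, v≡5 (mod 19); (3|19)=-1, (5|19)=+1; sign (−1)^0·-1^0·+1^1 = +1.
(a,b)_∞: sgn(-1545555)=−, sgn(249458)=+, so +1.
(a,b)_11: α=3, u≡5; β=1, v≡6 (mod 11); (5|11)=+1, (6|11)=-1; sign (−1)^1·+1^1·-1^3 = +1.
(a,b)_29: α=3, u≡24; β=1, v≡11 (mod 29); (24|29)=+1, (11|29)=-1; sign (−1)^0·+1^1·-1^3 = -1.
(a,b)_2: α=4, β=1; u≡5, v≡1 (mod 8); ε(u)ε(v)=0·0, αω(v)=4·0, βω(u)=1·1; sum ≡ 1  ⇒  -1.
Ram(-1545555, 249458) = {2, 3, 5, 17, 23, 29}; no ℚ_2-point on the conic.

[2, 3, 5, 17, 23, 29]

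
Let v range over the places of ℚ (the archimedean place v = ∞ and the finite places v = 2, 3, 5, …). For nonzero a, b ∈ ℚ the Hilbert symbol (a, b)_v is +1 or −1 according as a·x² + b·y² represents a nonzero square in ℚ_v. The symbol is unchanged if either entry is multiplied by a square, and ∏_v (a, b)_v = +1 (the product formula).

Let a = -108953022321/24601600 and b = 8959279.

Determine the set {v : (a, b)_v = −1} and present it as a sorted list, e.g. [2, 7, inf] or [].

[2, 17, 19, 23, 31, 41]

Mod squares: a ≡ -15249, b ≡ 8959279. Check v ∈ {∞, 2, 3, 5, 7, 11, 13, 17, 19, 23, 31, 41, 53}.
v=17: a=17^1·(≡4), b=17^0·(≡7) mod 17; (4|17)=+1, (7|17)=-1; (−1)^{1·0·8}·(+1)^0·(-1)^1 = -1.
v=7: a=7^0·(≡2), b=7^1·(≡3) mod 7; (2|7)=+1, (3|7)=-1; (−1)^{0·1·3}·(+1)^1·(-1)^0 = +1.
v=13: a=13^1·(≡12), b=13^0·(≡4) mod 13; (12|13)=+1, (4|13)=+1; (−1)^{1·0·6}·(+1)^0·(+1)^1 = +1.
v=23: a=23^1·(≡3), b=23^0·(≡20) mod 23; (3|23)=+1, (20|23)=-1; (−1)^{1·0·11}·(+1)^0·(-1)^1 = -1.
v=41: a=41^0·(≡28), b=41^1·(≡30) mod 41; (28|41)=-1, (30|41)=-1; (−1)^{0·1·20}·(-1)^1·(-1)^0 = -1.
v=3: a=3^11·(≡2), b=3^0·(≡1) mod 3; (2|3)=-1, (1|3)=+1; (−1)^{11·0·1}·(-1)^0·(+1)^11 = +1.
v=∞: -15249 < 0 and 8959279 > 0  ⇒  (a,b)_∞ = +1.
v=53: a=53^0·(≡13), b=53^1·(≡26) mod 53; (13|53)=+1, (26|53)=-1; (−1)^{0·1·26}·(+1)^1·(-1)^0 = +1.
v=31: a=31^-2·(≡22), b=31^1·(≡27) mod 31; (22|31)=-1, (27|31)=-1; (−1)^{-2·1·15}·(-1)^1·(-1)^-2 = -1.
v=5: a=5^-2·(≡1), b=5^0·(≡4) mod 5; (1|5)=+1, (4|5)=+1; (−1)^{-2·0·2}·(+1)^0·(+1)^-2 = +1.
v=11: a=11^2·(≡8), b=11^0·(≡10) mod 11; (8|11)=-1, (10|11)=-1; (−1)^{2·0·5}·(-1)^0·(-1)^2 = +1.
v=2: v_2(a)=-10, v_2(b)=0; units ≡ 7, 7 (mod 8); ε·ε+αω+βω = 1·1+-10·0+0·0 ≡ 1  ⇒  (a,b)_2 = -1.
v=19: a=19^0·(≡3), b=19^1·(≡18) mod 19; (3|19)=-1, (18|19)=-1; (−1)^{0·1·9}·(-1)^1·(-1)^0 = -1.
(-15249, 8959279 / ℚ) ramifies at {2, 17, 19, 23, 31, 41}: a division algebra.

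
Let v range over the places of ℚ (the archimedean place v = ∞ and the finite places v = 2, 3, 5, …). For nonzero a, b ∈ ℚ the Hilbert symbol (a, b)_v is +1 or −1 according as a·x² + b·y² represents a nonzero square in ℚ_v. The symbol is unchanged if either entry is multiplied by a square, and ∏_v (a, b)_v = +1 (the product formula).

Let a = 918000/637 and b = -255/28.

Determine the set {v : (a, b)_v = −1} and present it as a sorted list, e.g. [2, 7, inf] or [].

[2, 17]

(a, b) ≡ (3315, -1785) mod (ℚ^×)²; places V = {2, 3, 5, 7, 13, 17, ∞}.
(a,b)_∞: sgn(3315)=+, sgn(-1785)=−, so +1.
(a,b)_17: α=1, u≡1; β=1, v≡11 (mod 17); (1|17)=+1, (11|17)=-1; sign (−1)^0·+1^1·-1^1 = -1.
(a,b)_2: α=4, β=-2; u≡3, v≡7 (mod 8); ε(u)ε(v)=1·1, αω(v)=4·0, βω(u)=-2·1; sum ≡ 1  ⇒  -1.
(a,b)_7: α=-2, u≡1; β=-1, v≡1 (mod 7); (1|7)=+1, (1|7)=+1; sign (−1)^0·+1^-1·+1^-2 = +1.
(a,b)_5: α=3, u≡2; β=1, v≡3 (mod 5); (2|5)=-1, (3|5)=-1; sign (−1)^0·-1^1·-1^3 = +1.
(a,b)_3: α=3, u≡1; β=1, v≡2 (mod 3); (1|3)=+1, (2|3)=-1; sign (−1)^1·+1^1·-1^3 = +1.
(a,b)_13: α=-1, u≡7; β=0, v≡9 (mod 13); (7|13)=-1, (9|13)=+1; sign (−1)^0·-1^0·+1^-1 = +1.
|Ram(3315, -1785)| = 2, even; anisotropic at {2, 17}.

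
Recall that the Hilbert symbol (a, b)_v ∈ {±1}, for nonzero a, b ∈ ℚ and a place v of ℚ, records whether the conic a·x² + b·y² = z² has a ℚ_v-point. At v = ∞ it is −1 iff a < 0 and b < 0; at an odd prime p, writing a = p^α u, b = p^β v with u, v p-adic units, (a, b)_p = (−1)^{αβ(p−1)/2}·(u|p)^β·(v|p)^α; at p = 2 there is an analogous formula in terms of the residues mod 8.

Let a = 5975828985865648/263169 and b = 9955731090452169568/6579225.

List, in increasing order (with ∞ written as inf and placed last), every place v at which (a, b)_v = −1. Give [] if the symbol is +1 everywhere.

(a, b) ≡ (2660203, 90446902) mod (ℚ^×)²; places V = {2, 3, 5, 7, 13, 17, 19, 23, 31, 41, ∞}.
(a,b)_23: α=1, u≡17; β=1, v≡16 (mod 23); (17|23)=-1, (16|23)=+1; sign (−1)^1·-1^1·+1^1 = +1.
(a,b)_7: α=1, u≡5; β=3, v≡4 (mod 7); (5|7)=-1, (4|7)=+1; sign (−1)^1·-1^3·+1^1 = +1.
(a,b)_∞: sgn(2660203)=+, sgn(90446902)=+, so +1.
(a,b)_19: α=-2, u≡12; β=-2, v≡7 (mod 19); (12|19)=-1, (7|19)=+1; sign (−1)^0·-1^-2·+1^-2 = +1.
(a,b)_13: α=1, u≡7; β=1, v≡12 (mod 13); (7|13)=-1, (12|13)=+1; sign (−1)^0·-1^1·+1^1 = -1.
(a,b)_5: α=0, u≡2; β=-2, v≡2 (mod 5); (2|5)=-1, (2|5)=-1; sign (−1)^0·-1^-2·-1^0 = +1.
(a,b)_17: α=4, u≡2; β=5, v≡16 (mod 17); (2|17)=+1, (16|17)=+1; sign (−1)^0·+1^5·+1^4 = +1.
(a,b)_3: α=-6, u≡1; β=-6, v≡1 (mod 3); (1|3)=+1, (1|3)=+1; sign (−1)^0·+1^-6·+1^-6 = +1.
(a,b)_31: α=1, u≡20; β=1, v≡6 (mod 31); (20|31)=+1, (6|31)=-1; sign (−1)^1·+1^1·-1^1 = +1.
(a,b)_41: α=3, u≡5; β=3, v≡38 (mod 41); (5|41)=+1, (38|41)=-1; sign (−1)^0·+1^3·-1^3 = -1.
(a,b)_2: α=4, β=5; u≡3, v≡3 (mod 8); ε(u)ε(v)=1·1, αω(v)=4·1, βω(u)=5·1; sum ≡ 0  ⇒  +1.
(2660203, 90446902 / ℚ) ramifies at {13, 41}: a division algebra.

[13, 41]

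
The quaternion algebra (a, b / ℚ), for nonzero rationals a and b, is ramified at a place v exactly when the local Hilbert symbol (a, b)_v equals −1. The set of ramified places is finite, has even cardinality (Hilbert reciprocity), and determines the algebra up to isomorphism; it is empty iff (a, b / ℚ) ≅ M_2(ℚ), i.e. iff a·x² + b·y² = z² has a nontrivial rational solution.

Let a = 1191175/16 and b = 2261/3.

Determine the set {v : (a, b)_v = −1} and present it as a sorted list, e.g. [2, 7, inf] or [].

[2, 7, 19, 29]

(a, b) ≡ (47647, 6783) mod (ℚ^×)²; places V = {2, 3, 5, 7, 17, 19, 29, 31, 53, ∞}.
(a,b)_5: α=2, u≡2; β=0, v≡2 (mod 5); (2|5)=-1, (2|5)=-1; sign (−1)^0·-1^0·-1^2 = +1.
(a,b)_3: α=0, u≡1; β=-1, v≡2 (mod 3); (1|3)=+1, (2|3)=-1; sign (−1)^0·+1^-1·-1^0 = +1.
(a,b)_∞: sgn(47647)=+, sgn(6783)=+, so +1.
(a,b)_2: α=-4, β=0; u≡7, v≡7 (mod 8); ε(u)ε(v)=1·1, αω(v)=-4·0, βω(u)=0·0; sum ≡ 1  ⇒  -1.
(a,b)_29: α=1, u≡17; β=0, v≡19 (mod 29); (17|29)=-1, (19|29)=-1; sign (−1)^0·-1^0·-1^1 = -1.
(a,b)_31: α=1, u≡1; β=0, v≡20 (mod 31); (1|31)=+1, (20|31)=+1; sign (−1)^0·+1^0·+1^1 = +1.
(a,b)_7: α=0, u≡3; β=1, v≡5 (mod 7); (3|7)=-1, (5|7)=-1; sign (−1)^0·-1^1·-1^0 = -1.
(a,b)_19: α=0, u≡10; β=1, v≡8 (mod 19); (10|19)=-1, (8|19)=-1; sign (−1)^0·-1^1·-1^0 = -1.
(a,b)_53: α=1, u≡30; β=0, v≡47 (mod 53); (30|53)=-1, (47|53)=+1; sign (−1)^0·-1^0·+1^1 = +1.
(a,b)_17: α=0, u≡15; β=1, v≡16 (mod 17); (15|17)=+1, (16|17)=+1; sign (−1)^0·+1^1·+1^0 = +1.
(47647, 6783 / ℚ) ramifies at {2, 7, 19, 29}: a division algebra.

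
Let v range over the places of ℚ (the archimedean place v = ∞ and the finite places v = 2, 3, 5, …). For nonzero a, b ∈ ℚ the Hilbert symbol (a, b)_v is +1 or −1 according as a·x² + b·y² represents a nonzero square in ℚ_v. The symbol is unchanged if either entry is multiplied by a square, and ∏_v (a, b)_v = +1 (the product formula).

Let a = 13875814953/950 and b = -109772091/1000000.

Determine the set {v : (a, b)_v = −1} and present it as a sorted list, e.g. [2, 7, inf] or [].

Mod squares: a ≡ 646646, b ≡ -11. Check v ∈ {∞, 2, 3, 5, 7, 11, 13, 17, 19, 43}.
v=2: v_2(a)=-1, v_2(b)=-6; units ≡ 3, 5 (mod 8); ε·ε+αω+βω = 1·0+-1·1+-6·1 ≡ 1  ⇒  (a,b)_2 = -1.
v=11: a=11^1·(≡10), b=11^1·(≡7) mod 11; (10|11)=-1, (7|11)=-1; (−1)^{1·1·5}·(-1)^1·(-1)^1 = -1.
v=43: a=43^2·(≡2), b=43^0·(≡34) mod 43; (2|43)=-1, (34|43)=-1; (−1)^{2·0·21}·(-1)^0·(-1)^2 = +1.
v=13: a=13^1·(≡12), b=13^2·(≡6) mod 13; (12|13)=+1, (6|13)=-1; (−1)^{1·2·6}·(+1)^2·(-1)^1 = -1.
v=5: a=5^-2·(≡1), b=5^-6·(≡1) mod 5; (1|5)=+1, (1|5)=+1; (−1)^{-2·-6·2}·(+1)^-6·(+1)^-2 = +1.
v=17: a=17^1·(≡4), b=17^0·(≡6) mod 17; (4|17)=+1, (6|17)=-1; (−1)^{1·0·8}·(+1)^0·(-1)^1 = -1.
v=∞: 646646 > 0 and -11 < 0  ⇒  (a,b)_∞ = +1.
v=3: a=3^2·(≡2), b=3^10·(≡1) mod 3; (2|3)=-1, (1|3)=+1; (−1)^{2·10·1}·(-1)^10·(+1)^2 = +1.
v=19: a=19^-1·(≡5), b=19^0·(≡13) mod 19; (5|19)=+1, (13|19)=-1; (−1)^{-1·0·9}·(+1)^0·(-1)^-1 = -1.
v=7: a=7^3·(≡5), b=7^0·(≡5) mod 7; (5|7)=-1, (5|7)=-1; (−1)^{3·0·3}·(-1)^0·(-1)^3 = -1.
|Ram(646646, -11)| = 6, even; anisotropic at {2, 7, 11, 13, 17, 19}.

[2, 7, 11, 13, 17, 19]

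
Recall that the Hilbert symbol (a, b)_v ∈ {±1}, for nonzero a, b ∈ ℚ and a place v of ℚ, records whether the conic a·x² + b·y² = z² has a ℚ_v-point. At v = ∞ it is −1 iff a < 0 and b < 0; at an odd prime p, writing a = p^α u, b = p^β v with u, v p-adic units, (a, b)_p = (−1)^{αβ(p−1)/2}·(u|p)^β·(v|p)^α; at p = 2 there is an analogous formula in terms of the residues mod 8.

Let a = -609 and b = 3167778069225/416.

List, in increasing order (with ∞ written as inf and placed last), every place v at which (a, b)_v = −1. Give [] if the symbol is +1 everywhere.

(a, b) ≡ (-609, 986986) mod (ℚ^×)²; places V = {2, 3, 5, 7, 11, 13, 17, 29, ∞}.
(a,b)_13: α=0, u≡2; β=-1, v≡7 (mod 13); (2|13)=-1, (7|13)=-1; sign (−1)^0·-1^-1·-1^0 = -1.
(a,b)_11: α=0, u≡7; β=1, v≡10 (mod 11); (7|11)=-1, (10|11)=-1; sign (−1)^0·-1^1·-1^0 = -1.
(a,b)_2: α=0, β=-5; u≡7, v≡5 (mod 8); ε(u)ε(v)=1·0, αω(v)=0·1, βω(u)=-5·0; sum ≡ 0  ⇒  +1.
(a,b)_17: α=0, u≡3; β=1, v≡10 (mod 17); (3|17)=-1, (10|17)=-1; sign (−1)^0·-1^1·-1^0 = -1.
(a,b)_∞: sgn(-609)=−, sgn(986986)=+, so +1.
(a,b)_7: α=1, u≡4; β=3, v≡1 (mod 7); (4|7)=+1, (1|7)=+1; sign (−1)^1·+1^3·+1^1 = -1.
(a,b)_5: α=0, u≡1; β=2, v≡4 (mod 5); (1|5)=+1, (4|5)=+1; sign (−1)^0·+1^2·+1^0 = +1.
(a,b)_29: α=1, u≡8; β=3, v≡18 (mod 29); (8|29)=-1, (18|29)=-1; sign (−1)^0·-1^3·-1^1 = +1.
(a,b)_3: α=1, u≡1; β=4, v≡1 (mod 3); (1|3)=+1, (1|3)=+1; sign (−1)^0·+1^4·+1^1 = +1.
(-609, 986986 / ℚ) ramifies at {7, 11, 13, 17}: a division algebra.

[7, 11, 13, 17]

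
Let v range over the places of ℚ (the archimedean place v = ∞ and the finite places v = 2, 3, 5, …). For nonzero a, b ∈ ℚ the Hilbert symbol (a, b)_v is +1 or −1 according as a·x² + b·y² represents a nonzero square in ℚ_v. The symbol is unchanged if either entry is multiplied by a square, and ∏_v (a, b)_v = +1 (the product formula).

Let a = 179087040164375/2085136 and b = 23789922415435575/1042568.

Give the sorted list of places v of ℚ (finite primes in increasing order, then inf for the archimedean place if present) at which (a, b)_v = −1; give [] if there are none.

[2, 17, 23, 31]

(a, b) ≡ (3478727, 169694) mod (ℚ^×)²; places V = {2, 3, 5, 7, 17, 19, 23, 31, 41, ∞}.
(a,b)_3: α=0, u≡2; β=4, v≡2 (mod 3); (2|3)=-1, (2|3)=-1; sign (−1)^0·-1^4·-1^0 = +1.
(a,b)_5: α=4, u≡3; β=2, v≡1 (mod 5); (3|5)=-1, (1|5)=+1; sign (−1)^0·-1^2·+1^4 = +1.
(a,b)_7: α=3, u≡5; β=3, v≡4 (mod 7); (5|7)=-1, (4|7)=+1; sign (−1)^1·-1^3·+1^3 = +1.
(a,b)_19: α=-4, u≡1; β=-4, v≡5 (mod 19); (1|19)=+1, (5|19)=+1; sign (−1)^0·+1^-4·+1^-4 = +1.
(a,b)_17: α=1, u≡2; β=1, v≡3 (mod 17); (2|17)=+1, (3|17)=-1; sign (−1)^0·+1^1·-1^1 = -1.
(a,b)_∞: sgn(3478727)=+, sgn(169694)=+, so +1.
(a,b)_41: α=3, u≡36; β=4, v≡25 (mod 41); (36|41)=+1, (25|41)=+1; sign (−1)^0·+1^4·+1^3 = +1.
(a,b)_2: α=-4, β=-3; u≡7, v≡7 (mod 8); ε(u)ε(v)=1·1, αω(v)=-4·0, βω(u)=-3·0; sum ≡ 1  ⇒  -1.
(a,b)_23: α=1, u≡12; β=1, v≡16 (mod 23); (12|23)=+1, (16|23)=+1; sign (−1)^1·+1^1·+1^1 = -1.
(a,b)_31: α=1, u≡20; β=1, v≡25 (mod 31); (20|31)=+1, (25|31)=+1; sign (−1)^1·+1^1·+1^1 = -1.
|Ram(3478727, 169694)| = 4, even; anisotropic at {2, 17, 23, 31}.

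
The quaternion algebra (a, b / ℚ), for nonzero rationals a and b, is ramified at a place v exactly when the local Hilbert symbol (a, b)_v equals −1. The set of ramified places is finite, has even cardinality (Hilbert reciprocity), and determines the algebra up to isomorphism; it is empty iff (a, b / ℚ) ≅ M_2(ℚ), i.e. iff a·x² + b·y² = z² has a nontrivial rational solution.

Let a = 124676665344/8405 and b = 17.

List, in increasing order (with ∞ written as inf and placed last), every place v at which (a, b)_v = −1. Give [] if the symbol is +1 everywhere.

[3, 5, 7, 11]

Mod squares: a ≡ 1155, b ≡ 17. Check v ∈ {∞, 2, 3, 5, 7, 11, 17, 41}.
v=17: a=17^0·(≡2), b=17^1·(≡1) mod 17; (2|17)=+1, (1|17)=+1; (−1)^{0·1·8}·(+1)^1·(+1)^0 = +1.
v=∞: 1155 > 0 and 17 > 0  ⇒  (a,b)_∞ = +1.
v=41: a=41^-2·(≡22), b=41^0·(≡17) mod 41; (22|41)=-1, (17|41)=-1; (−1)^{-2·0·20}·(-1)^0·(-1)^-2 = +1.
v=5: a=5^-1·(≡4), b=5^0·(≡2) mod 5; (4|5)=+1, (2|5)=-1; (−1)^{-1·0·2}·(+1)^0·(-1)^-1 = -1.
v=7: a=7^1·(≡1), b=7^0·(≡3) mod 7; (1|7)=+1, (3|7)=-1; (−1)^{1·0·3}·(+1)^0·(-1)^1 = -1.
v=2: v_2(a)=12, v_2(b)=0; units ≡ 3, 1 (mod 8); ε·ε+αω+βω = 1·0+12·0+0·1 ≡ 0  ⇒  (a,b)_2 = +1.
v=11: a=11^5·(≡8), b=11^0·(≡6) mod 11; (8|11)=-1, (6|11)=-1; (−1)^{5·0·5}·(-1)^0·(-1)^5 = -1.
v=3: a=3^3·(≡1), b=3^0·(≡2) mod 3; (1|3)=+1, (2|3)=-1; (−1)^{3·0·1}·(+1)^0·(-1)^3 = -1.
|Ram(1155, 17)| = 4, even; anisotropic at {3, 5, 7, 11}.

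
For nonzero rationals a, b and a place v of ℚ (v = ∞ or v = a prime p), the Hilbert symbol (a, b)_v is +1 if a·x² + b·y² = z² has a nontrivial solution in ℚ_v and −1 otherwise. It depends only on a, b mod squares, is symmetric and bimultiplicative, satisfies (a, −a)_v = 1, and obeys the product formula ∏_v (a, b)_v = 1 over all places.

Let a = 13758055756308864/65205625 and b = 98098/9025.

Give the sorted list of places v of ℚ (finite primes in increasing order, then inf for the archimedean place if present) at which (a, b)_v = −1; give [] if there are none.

[2, 11]

(a, b) ≡ (6006, 2002) mod (ℚ^×)²; places V = {2, 3, 5, 7, 11, 13, 17, 19, ∞}.
(a,b)_3: α=7, u≡1; β=0, v≡1 (mod 3); (1|3)=+1, (1|3)=+1; sign (−1)^0·+1^0·+1^7 = +1.
(a,b)_∞: sgn(6006)=+, sgn(2002)=+, so +1.
(a,b)_2: α=7, β=1; u≡3, v≡1 (mod 8); ε(u)ε(v)=1·0, αω(v)=7·0, βω(u)=1·1; sum ≡ 1  ⇒  -1.
(a,b)_13: α=3, u≡2; β=1, v≡2 (mod 13); (2|13)=-1, (2|13)=-1; sign (−1)^0·-1^1·-1^3 = +1.
(a,b)_11: α=3, u≡2; β=1, v≡6 (mod 11); (2|11)=-1, (6|11)=-1; sign (−1)^1·-1^1·-1^3 = -1.
(a,b)_5: α=-4, u≡1; β=-2, v≡3 (mod 5); (1|5)=+1, (3|5)=-1; sign (−1)^0·+1^-2·-1^-4 = +1.
(a,b)_19: α=-2, u≡13; β=-2, v≡16 (mod 19); (13|19)=-1, (16|19)=+1; sign (−1)^0·-1^-2·+1^-2 = +1.
(a,b)_7: α=5, u≡4; β=3, v≡3 (mod 7); (4|7)=+1, (3|7)=-1; sign (−1)^1·+1^3·-1^5 = +1.
(a,b)_17: α=-2, u≡3; β=0, v≡13 (mod 17); (3|17)=-1, (13|17)=+1; sign (−1)^0·-1^0·+1^-2 = +1.
(6006, 2002 / ℚ) ramifies at {2, 11}: a division algebra.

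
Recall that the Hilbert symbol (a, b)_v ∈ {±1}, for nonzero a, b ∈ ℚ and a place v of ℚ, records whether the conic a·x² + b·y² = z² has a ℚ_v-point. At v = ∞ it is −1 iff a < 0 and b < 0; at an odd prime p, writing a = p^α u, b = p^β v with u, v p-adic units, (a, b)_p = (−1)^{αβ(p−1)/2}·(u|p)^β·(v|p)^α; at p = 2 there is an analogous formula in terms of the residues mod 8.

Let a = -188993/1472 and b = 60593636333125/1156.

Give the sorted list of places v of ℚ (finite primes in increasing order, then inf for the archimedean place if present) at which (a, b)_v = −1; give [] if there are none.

[19, 29]

(a, b) ≡ (-88711, 133) mod (ℚ^×)²; places V = {2, 5, 7, 17, 19, 23, 29, ∞}.
(a,b)_19: α=1, u≡1; β=3, v≡5 (mod 19); (1|19)=+1, (5|19)=+1; sign (−1)^1·+1^3·+1^1 = -1.
(a,b)_29: α=1, u≡3; β=2, v≡26 (mod 29); (3|29)=-1, (26|29)=-1; sign (−1)^0·-1^2·-1^1 = -1.
(a,b)_23: α=-1, u≡5; β=0, v≡16 (mod 23); (5|23)=-1, (16|23)=+1; sign (−1)^0·-1^0·+1^-1 = +1.
(a,b)_17: α=0, u≡3; β=-2, v≡10 (mod 17); (3|17)=-1, (10|17)=-1; sign (−1)^0·-1^-2·-1^0 = +1.
(a,b)_2: α=-6, β=-2; u≡1, v≡5 (mod 8); ε(u)ε(v)=0·0, αω(v)=-6·1, βω(u)=-2·0; sum ≡ 0  ⇒  +1.
(a,b)_5: α=0, u≡1; β=4, v≡3 (mod 5); (1|5)=+1, (3|5)=-1; sign (−1)^0·+1^4·-1^0 = +1.
(a,b)_∞: sgn(-88711)=−, sgn(133)=+, so +1.
(a,b)_7: α=3, u≡1; β=5, v≡5 (mod 7); (1|7)=+1, (5|7)=-1; sign (−1)^1·+1^5·-1^3 = +1.
|Ram(-88711, 133)| = 2, even; anisotropic at {19, 29}.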